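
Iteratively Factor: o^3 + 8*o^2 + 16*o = (o + 4)*(o^2 + 4*o) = (o + 4)^2*(o)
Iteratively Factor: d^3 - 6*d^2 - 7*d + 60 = (d + 3)*(d^2 - 9*d + 20) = (d - 4)*(d + 3)*(d - 5)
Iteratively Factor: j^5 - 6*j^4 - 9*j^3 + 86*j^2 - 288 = (j + 3)*(j^4 - 9*j^3 + 18*j^2 + 32*j - 96) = (j + 2)*(j + 3)*(j^3 - 11*j^2 + 40*j - 48) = (j - 4)*(j + 2)*(j + 3)*(j^2 - 7*j + 12) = (j - 4)^2*(j + 2)*(j + 3)*(j - 3)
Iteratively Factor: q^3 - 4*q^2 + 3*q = (q - 1)*(q^2 - 3*q) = q*(q - 1)*(q - 3)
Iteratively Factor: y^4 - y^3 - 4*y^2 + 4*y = (y - 1)*(y^3 - 4*y) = (y - 2)*(y - 1)*(y^2 + 2*y) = y*(y - 2)*(y - 1)*(y + 2)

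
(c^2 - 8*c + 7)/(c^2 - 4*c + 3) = (c - 7)/(c - 3)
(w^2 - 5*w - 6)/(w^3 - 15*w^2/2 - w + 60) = 2*(w + 1)/(2*w^2 - 3*w - 20)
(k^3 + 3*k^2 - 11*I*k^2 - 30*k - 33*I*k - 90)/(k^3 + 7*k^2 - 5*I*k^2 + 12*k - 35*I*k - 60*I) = (k - 6*I)/(k + 4)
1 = 1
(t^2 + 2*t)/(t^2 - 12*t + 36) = t*(t + 2)/(t^2 - 12*t + 36)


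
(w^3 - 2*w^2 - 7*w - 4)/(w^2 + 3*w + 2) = (w^2 - 3*w - 4)/(w + 2)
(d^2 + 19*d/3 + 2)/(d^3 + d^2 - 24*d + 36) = (d + 1/3)/(d^2 - 5*d + 6)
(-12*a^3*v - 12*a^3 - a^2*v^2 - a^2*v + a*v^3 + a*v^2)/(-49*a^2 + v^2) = a*(12*a^2*v + 12*a^2 + a*v^2 + a*v - v^3 - v^2)/(49*a^2 - v^2)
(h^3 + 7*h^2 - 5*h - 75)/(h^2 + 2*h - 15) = h + 5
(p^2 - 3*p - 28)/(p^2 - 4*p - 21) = (p + 4)/(p + 3)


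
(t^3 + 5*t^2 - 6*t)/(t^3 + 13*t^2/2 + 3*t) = 2*(t - 1)/(2*t + 1)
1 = 1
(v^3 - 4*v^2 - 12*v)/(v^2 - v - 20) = v*(-v^2 + 4*v + 12)/(-v^2 + v + 20)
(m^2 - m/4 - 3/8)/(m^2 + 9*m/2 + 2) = (m - 3/4)/(m + 4)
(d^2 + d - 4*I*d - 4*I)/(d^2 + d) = (d - 4*I)/d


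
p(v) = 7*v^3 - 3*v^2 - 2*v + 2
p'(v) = 21*v^2 - 6*v - 2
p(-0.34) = 2.06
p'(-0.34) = 2.47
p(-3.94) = -464.83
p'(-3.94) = 347.64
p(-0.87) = -3.14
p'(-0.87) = 19.11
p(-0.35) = 2.03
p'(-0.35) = 2.67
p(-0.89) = -3.53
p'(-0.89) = 19.97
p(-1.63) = -33.03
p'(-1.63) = 63.57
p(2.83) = 130.97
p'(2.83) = 149.21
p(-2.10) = -71.86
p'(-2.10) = 103.21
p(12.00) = 11642.00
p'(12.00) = 2950.00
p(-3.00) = -208.00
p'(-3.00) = 205.00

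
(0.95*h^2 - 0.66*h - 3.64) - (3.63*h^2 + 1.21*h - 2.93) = -2.68*h^2 - 1.87*h - 0.71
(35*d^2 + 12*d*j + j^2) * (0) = 0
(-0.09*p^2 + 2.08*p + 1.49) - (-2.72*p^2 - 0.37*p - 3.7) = 2.63*p^2 + 2.45*p + 5.19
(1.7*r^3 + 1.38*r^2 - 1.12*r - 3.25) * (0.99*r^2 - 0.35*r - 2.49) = 1.683*r^5 + 0.7712*r^4 - 5.8248*r^3 - 6.2617*r^2 + 3.9263*r + 8.0925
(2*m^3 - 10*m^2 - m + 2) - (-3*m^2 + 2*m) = 2*m^3 - 7*m^2 - 3*m + 2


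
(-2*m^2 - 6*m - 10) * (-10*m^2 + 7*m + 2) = 20*m^4 + 46*m^3 + 54*m^2 - 82*m - 20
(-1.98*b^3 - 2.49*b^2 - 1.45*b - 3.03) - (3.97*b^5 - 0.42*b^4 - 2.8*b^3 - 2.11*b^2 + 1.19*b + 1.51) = -3.97*b^5 + 0.42*b^4 + 0.82*b^3 - 0.38*b^2 - 2.64*b - 4.54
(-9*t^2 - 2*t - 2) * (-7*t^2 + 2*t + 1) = 63*t^4 - 4*t^3 + t^2 - 6*t - 2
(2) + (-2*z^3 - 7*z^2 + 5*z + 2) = -2*z^3 - 7*z^2 + 5*z + 4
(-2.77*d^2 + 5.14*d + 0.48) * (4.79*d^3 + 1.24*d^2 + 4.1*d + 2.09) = -13.2683*d^5 + 21.1858*d^4 - 2.6842*d^3 + 15.8799*d^2 + 12.7106*d + 1.0032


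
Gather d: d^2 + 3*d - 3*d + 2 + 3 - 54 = d^2 - 49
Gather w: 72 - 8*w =72 - 8*w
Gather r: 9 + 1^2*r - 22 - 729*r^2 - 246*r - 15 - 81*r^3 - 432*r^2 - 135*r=-81*r^3 - 1161*r^2 - 380*r - 28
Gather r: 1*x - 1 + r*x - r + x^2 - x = r*(x - 1) + x^2 - 1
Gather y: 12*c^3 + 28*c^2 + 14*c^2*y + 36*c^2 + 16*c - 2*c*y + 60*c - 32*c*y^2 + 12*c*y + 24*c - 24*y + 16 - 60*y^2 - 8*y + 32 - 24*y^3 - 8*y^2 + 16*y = 12*c^3 + 64*c^2 + 100*c - 24*y^3 + y^2*(-32*c - 68) + y*(14*c^2 + 10*c - 16) + 48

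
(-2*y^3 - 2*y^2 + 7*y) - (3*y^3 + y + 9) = -5*y^3 - 2*y^2 + 6*y - 9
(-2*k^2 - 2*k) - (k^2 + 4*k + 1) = -3*k^2 - 6*k - 1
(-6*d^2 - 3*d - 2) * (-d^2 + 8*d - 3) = 6*d^4 - 45*d^3 - 4*d^2 - 7*d + 6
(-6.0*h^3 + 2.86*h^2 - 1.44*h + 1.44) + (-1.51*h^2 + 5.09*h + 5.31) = -6.0*h^3 + 1.35*h^2 + 3.65*h + 6.75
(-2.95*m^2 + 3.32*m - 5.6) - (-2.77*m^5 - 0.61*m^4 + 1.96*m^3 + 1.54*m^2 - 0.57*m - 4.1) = 2.77*m^5 + 0.61*m^4 - 1.96*m^3 - 4.49*m^2 + 3.89*m - 1.5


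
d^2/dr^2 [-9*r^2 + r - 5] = -18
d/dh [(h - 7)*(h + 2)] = 2*h - 5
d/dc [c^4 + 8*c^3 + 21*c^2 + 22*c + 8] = 4*c^3 + 24*c^2 + 42*c + 22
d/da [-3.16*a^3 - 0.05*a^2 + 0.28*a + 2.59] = -9.48*a^2 - 0.1*a + 0.28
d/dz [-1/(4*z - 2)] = (2*z - 1)^(-2)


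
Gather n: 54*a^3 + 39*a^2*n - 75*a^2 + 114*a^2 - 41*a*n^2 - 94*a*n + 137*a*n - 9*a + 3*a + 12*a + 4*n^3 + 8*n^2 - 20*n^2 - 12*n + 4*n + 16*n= 54*a^3 + 39*a^2 + 6*a + 4*n^3 + n^2*(-41*a - 12) + n*(39*a^2 + 43*a + 8)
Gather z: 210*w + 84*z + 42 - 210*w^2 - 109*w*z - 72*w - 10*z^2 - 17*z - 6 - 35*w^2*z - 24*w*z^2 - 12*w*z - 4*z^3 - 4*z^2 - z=-210*w^2 + 138*w - 4*z^3 + z^2*(-24*w - 14) + z*(-35*w^2 - 121*w + 66) + 36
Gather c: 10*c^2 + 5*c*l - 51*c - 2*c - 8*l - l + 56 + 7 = 10*c^2 + c*(5*l - 53) - 9*l + 63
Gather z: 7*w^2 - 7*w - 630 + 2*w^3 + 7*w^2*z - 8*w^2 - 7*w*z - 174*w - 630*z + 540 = 2*w^3 - w^2 - 181*w + z*(7*w^2 - 7*w - 630) - 90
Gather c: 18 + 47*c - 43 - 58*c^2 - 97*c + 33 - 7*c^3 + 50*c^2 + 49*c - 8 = -7*c^3 - 8*c^2 - c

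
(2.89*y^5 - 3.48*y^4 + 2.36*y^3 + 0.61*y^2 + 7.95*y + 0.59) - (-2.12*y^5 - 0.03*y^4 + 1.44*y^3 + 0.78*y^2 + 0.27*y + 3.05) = 5.01*y^5 - 3.45*y^4 + 0.92*y^3 - 0.17*y^2 + 7.68*y - 2.46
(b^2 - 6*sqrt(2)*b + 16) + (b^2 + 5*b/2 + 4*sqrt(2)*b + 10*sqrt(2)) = 2*b^2 - 2*sqrt(2)*b + 5*b/2 + 10*sqrt(2) + 16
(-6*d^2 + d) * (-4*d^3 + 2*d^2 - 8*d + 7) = 24*d^5 - 16*d^4 + 50*d^3 - 50*d^2 + 7*d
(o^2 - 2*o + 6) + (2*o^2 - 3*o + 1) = 3*o^2 - 5*o + 7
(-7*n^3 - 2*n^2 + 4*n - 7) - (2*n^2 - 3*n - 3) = -7*n^3 - 4*n^2 + 7*n - 4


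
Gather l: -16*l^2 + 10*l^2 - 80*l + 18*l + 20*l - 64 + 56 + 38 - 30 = -6*l^2 - 42*l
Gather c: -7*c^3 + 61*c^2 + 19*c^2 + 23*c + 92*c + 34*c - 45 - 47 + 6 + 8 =-7*c^3 + 80*c^2 + 149*c - 78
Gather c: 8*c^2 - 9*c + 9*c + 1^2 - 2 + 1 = 8*c^2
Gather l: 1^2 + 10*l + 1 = 10*l + 2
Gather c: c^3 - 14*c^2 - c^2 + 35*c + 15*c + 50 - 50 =c^3 - 15*c^2 + 50*c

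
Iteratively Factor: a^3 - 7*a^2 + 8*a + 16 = (a - 4)*(a^2 - 3*a - 4) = (a - 4)*(a + 1)*(a - 4)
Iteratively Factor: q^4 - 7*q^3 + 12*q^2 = (q - 3)*(q^3 - 4*q^2) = (q - 4)*(q - 3)*(q^2) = q*(q - 4)*(q - 3)*(q)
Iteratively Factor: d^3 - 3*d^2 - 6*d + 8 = (d - 4)*(d^2 + d - 2) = (d - 4)*(d + 2)*(d - 1)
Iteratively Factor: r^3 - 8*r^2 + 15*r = (r)*(r^2 - 8*r + 15) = r*(r - 3)*(r - 5)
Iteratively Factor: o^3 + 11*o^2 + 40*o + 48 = (o + 3)*(o^2 + 8*o + 16) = (o + 3)*(o + 4)*(o + 4)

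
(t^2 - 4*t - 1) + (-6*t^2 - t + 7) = -5*t^2 - 5*t + 6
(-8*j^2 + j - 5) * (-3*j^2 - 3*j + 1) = 24*j^4 + 21*j^3 + 4*j^2 + 16*j - 5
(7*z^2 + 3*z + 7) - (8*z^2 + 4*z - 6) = -z^2 - z + 13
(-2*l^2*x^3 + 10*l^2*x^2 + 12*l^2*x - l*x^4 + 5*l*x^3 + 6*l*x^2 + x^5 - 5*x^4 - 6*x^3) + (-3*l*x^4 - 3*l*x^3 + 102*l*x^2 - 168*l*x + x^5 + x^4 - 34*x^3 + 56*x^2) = -2*l^2*x^3 + 10*l^2*x^2 + 12*l^2*x - 4*l*x^4 + 2*l*x^3 + 108*l*x^2 - 168*l*x + 2*x^5 - 4*x^4 - 40*x^3 + 56*x^2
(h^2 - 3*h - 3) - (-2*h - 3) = h^2 - h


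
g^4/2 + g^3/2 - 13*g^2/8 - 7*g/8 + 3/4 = (g/2 + 1)*(g - 3/2)*(g - 1/2)*(g + 1)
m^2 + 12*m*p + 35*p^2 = (m + 5*p)*(m + 7*p)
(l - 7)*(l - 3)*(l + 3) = l^3 - 7*l^2 - 9*l + 63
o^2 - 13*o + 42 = (o - 7)*(o - 6)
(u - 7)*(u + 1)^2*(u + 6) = u^4 + u^3 - 43*u^2 - 85*u - 42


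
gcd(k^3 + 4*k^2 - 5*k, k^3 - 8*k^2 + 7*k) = k^2 - k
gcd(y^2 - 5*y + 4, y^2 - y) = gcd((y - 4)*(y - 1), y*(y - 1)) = y - 1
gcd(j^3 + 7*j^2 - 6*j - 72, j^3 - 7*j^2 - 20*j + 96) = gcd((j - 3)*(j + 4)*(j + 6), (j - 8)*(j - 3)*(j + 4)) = j^2 + j - 12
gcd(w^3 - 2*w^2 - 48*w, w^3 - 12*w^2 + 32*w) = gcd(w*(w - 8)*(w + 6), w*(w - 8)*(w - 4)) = w^2 - 8*w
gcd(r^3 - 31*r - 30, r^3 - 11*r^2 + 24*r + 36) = r^2 - 5*r - 6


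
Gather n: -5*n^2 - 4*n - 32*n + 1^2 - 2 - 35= -5*n^2 - 36*n - 36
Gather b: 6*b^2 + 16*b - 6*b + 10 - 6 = 6*b^2 + 10*b + 4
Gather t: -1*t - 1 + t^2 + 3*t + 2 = t^2 + 2*t + 1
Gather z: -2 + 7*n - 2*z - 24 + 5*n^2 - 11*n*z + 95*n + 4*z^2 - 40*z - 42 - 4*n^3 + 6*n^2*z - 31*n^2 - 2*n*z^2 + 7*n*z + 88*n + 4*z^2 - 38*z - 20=-4*n^3 - 26*n^2 + 190*n + z^2*(8 - 2*n) + z*(6*n^2 - 4*n - 80) - 88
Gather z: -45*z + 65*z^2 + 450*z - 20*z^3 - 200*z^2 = -20*z^3 - 135*z^2 + 405*z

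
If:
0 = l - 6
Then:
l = 6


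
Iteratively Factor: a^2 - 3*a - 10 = (a - 5)*(a + 2)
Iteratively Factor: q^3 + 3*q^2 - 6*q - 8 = (q + 1)*(q^2 + 2*q - 8) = (q - 2)*(q + 1)*(q + 4)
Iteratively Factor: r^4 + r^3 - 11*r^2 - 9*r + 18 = (r + 2)*(r^3 - r^2 - 9*r + 9) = (r - 3)*(r + 2)*(r^2 + 2*r - 3) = (r - 3)*(r + 2)*(r + 3)*(r - 1)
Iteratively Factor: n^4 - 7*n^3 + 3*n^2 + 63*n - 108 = (n - 3)*(n^3 - 4*n^2 - 9*n + 36) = (n - 3)^2*(n^2 - n - 12) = (n - 3)^2*(n + 3)*(n - 4)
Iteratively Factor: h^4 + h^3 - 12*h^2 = (h + 4)*(h^3 - 3*h^2) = h*(h + 4)*(h^2 - 3*h) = h*(h - 3)*(h + 4)*(h)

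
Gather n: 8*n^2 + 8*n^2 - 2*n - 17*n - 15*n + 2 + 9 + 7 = 16*n^2 - 34*n + 18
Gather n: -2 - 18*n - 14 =-18*n - 16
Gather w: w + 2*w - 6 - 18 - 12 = 3*w - 36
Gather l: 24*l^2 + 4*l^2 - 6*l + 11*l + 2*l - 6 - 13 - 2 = 28*l^2 + 7*l - 21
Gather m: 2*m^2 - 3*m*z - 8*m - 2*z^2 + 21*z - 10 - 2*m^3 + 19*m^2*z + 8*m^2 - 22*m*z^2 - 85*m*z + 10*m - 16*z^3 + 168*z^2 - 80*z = -2*m^3 + m^2*(19*z + 10) + m*(-22*z^2 - 88*z + 2) - 16*z^3 + 166*z^2 - 59*z - 10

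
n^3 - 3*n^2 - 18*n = n*(n - 6)*(n + 3)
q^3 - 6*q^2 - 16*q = q*(q - 8)*(q + 2)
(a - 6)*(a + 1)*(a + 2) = a^3 - 3*a^2 - 16*a - 12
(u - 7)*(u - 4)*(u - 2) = u^3 - 13*u^2 + 50*u - 56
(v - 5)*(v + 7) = v^2 + 2*v - 35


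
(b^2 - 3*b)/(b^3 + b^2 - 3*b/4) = 4*(b - 3)/(4*b^2 + 4*b - 3)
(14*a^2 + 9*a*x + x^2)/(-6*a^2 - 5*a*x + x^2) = (14*a^2 + 9*a*x + x^2)/(-6*a^2 - 5*a*x + x^2)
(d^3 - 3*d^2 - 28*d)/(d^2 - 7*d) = d + 4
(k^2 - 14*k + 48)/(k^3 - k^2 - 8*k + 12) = (k^2 - 14*k + 48)/(k^3 - k^2 - 8*k + 12)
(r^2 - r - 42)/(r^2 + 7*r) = (r^2 - r - 42)/(r*(r + 7))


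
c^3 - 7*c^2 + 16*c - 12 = (c - 3)*(c - 2)^2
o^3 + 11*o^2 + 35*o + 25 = (o + 1)*(o + 5)^2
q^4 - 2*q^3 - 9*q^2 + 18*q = q*(q - 3)*(q - 2)*(q + 3)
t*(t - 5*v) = t^2 - 5*t*v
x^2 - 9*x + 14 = (x - 7)*(x - 2)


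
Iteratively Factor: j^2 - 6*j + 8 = (j - 4)*(j - 2)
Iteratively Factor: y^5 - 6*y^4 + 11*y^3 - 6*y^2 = (y - 1)*(y^4 - 5*y^3 + 6*y^2) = (y - 2)*(y - 1)*(y^3 - 3*y^2) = (y - 3)*(y - 2)*(y - 1)*(y^2) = y*(y - 3)*(y - 2)*(y - 1)*(y)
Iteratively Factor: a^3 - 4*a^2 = (a)*(a^2 - 4*a) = a^2*(a - 4)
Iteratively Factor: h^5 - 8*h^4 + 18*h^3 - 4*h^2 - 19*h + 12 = (h - 3)*(h^4 - 5*h^3 + 3*h^2 + 5*h - 4) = (h - 3)*(h - 1)*(h^3 - 4*h^2 - h + 4) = (h - 3)*(h - 1)*(h + 1)*(h^2 - 5*h + 4) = (h - 4)*(h - 3)*(h - 1)*(h + 1)*(h - 1)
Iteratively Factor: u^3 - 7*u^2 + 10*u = (u - 2)*(u^2 - 5*u) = u*(u - 2)*(u - 5)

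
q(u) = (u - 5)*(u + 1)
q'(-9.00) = -22.00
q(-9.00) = 112.00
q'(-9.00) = -22.00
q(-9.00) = 112.00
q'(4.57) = 5.14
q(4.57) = -2.40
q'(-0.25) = -4.50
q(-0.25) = -3.94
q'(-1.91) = -7.82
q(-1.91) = 6.29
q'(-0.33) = -4.66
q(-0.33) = -3.57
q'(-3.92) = -11.84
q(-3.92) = 26.05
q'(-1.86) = -7.72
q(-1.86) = 5.90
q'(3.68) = 3.36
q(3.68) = -6.18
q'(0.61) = -2.78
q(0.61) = -7.07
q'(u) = 2*u - 4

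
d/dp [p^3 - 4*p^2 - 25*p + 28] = 3*p^2 - 8*p - 25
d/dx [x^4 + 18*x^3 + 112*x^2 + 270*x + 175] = 4*x^3 + 54*x^2 + 224*x + 270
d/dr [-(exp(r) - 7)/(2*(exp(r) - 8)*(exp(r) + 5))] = (exp(2*r) - 14*exp(r) + 61)*exp(r)/(2*(exp(4*r) - 6*exp(3*r) - 71*exp(2*r) + 240*exp(r) + 1600))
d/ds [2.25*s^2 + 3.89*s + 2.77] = 4.5*s + 3.89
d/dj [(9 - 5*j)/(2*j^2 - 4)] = (5*j^2 - 18*j + 10)/(2*(j^4 - 4*j^2 + 4))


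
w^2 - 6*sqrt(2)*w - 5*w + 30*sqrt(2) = (w - 5)*(w - 6*sqrt(2))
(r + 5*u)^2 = r^2 + 10*r*u + 25*u^2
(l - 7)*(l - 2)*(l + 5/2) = l^3 - 13*l^2/2 - 17*l/2 + 35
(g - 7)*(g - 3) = g^2 - 10*g + 21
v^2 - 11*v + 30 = (v - 6)*(v - 5)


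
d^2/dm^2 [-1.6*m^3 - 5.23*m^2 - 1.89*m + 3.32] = -9.6*m - 10.46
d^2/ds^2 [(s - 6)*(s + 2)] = 2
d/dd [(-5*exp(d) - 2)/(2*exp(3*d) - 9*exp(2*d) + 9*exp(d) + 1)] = (20*exp(3*d) - 33*exp(2*d) - 36*exp(d) + 13)*exp(d)/(4*exp(6*d) - 36*exp(5*d) + 117*exp(4*d) - 158*exp(3*d) + 63*exp(2*d) + 18*exp(d) + 1)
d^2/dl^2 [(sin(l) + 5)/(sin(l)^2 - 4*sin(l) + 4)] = (-sin(l)^3 - 28*sin(l)^2 - 22*sin(l) + 38)/(sin(l) - 2)^4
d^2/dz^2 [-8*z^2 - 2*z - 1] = -16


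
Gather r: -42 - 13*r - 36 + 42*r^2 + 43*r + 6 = 42*r^2 + 30*r - 72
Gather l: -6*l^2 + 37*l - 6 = -6*l^2 + 37*l - 6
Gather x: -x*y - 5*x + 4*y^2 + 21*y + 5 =x*(-y - 5) + 4*y^2 + 21*y + 5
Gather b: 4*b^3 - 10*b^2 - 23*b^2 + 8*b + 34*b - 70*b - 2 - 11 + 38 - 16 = 4*b^3 - 33*b^2 - 28*b + 9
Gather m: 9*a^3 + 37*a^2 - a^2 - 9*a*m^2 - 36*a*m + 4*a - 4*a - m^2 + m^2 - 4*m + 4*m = 9*a^3 + 36*a^2 - 9*a*m^2 - 36*a*m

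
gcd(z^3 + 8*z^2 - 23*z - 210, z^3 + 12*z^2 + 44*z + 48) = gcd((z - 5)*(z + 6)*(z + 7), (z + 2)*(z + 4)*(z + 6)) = z + 6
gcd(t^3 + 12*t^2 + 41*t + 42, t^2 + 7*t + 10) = t + 2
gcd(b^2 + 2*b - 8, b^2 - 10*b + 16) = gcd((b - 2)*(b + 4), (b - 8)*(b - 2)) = b - 2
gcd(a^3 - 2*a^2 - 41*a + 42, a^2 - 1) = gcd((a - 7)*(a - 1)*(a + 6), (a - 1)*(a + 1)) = a - 1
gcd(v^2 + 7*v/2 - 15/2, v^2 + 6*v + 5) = v + 5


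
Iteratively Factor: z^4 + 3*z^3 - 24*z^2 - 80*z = (z)*(z^3 + 3*z^2 - 24*z - 80) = z*(z - 5)*(z^2 + 8*z + 16) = z*(z - 5)*(z + 4)*(z + 4)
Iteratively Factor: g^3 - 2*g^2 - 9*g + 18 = (g - 3)*(g^2 + g - 6) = (g - 3)*(g + 3)*(g - 2)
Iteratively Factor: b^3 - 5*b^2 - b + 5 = (b - 1)*(b^2 - 4*b - 5) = (b - 5)*(b - 1)*(b + 1)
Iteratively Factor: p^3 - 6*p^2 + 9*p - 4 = (p - 4)*(p^2 - 2*p + 1) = (p - 4)*(p - 1)*(p - 1)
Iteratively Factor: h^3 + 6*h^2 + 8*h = (h + 4)*(h^2 + 2*h) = h*(h + 4)*(h + 2)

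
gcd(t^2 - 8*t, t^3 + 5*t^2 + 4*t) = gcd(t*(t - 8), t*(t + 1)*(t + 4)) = t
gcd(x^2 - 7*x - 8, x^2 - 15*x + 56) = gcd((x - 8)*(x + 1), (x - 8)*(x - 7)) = x - 8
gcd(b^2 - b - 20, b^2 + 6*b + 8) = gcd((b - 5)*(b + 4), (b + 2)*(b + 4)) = b + 4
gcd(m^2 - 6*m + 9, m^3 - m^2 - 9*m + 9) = m - 3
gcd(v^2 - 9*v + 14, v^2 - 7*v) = v - 7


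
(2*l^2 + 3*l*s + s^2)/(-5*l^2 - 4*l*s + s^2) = (2*l + s)/(-5*l + s)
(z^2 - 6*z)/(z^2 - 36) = z/(z + 6)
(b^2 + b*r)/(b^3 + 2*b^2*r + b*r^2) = 1/(b + r)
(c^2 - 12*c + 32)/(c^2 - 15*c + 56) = (c - 4)/(c - 7)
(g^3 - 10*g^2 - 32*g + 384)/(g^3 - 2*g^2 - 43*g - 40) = (g^2 - 2*g - 48)/(g^2 + 6*g + 5)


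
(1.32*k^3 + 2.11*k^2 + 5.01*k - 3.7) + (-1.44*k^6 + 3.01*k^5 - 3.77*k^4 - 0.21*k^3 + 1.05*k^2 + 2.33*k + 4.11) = -1.44*k^6 + 3.01*k^5 - 3.77*k^4 + 1.11*k^3 + 3.16*k^2 + 7.34*k + 0.41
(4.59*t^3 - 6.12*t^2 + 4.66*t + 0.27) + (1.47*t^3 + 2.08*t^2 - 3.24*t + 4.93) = 6.06*t^3 - 4.04*t^2 + 1.42*t + 5.2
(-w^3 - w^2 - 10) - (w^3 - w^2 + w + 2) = -2*w^3 - w - 12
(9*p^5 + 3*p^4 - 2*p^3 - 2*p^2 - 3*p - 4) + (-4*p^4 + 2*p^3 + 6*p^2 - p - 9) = 9*p^5 - p^4 + 4*p^2 - 4*p - 13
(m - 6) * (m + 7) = m^2 + m - 42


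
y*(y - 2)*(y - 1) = y^3 - 3*y^2 + 2*y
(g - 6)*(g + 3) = g^2 - 3*g - 18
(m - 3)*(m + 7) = m^2 + 4*m - 21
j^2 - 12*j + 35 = (j - 7)*(j - 5)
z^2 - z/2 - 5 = (z - 5/2)*(z + 2)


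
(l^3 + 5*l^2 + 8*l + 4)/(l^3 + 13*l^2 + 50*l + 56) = (l^2 + 3*l + 2)/(l^2 + 11*l + 28)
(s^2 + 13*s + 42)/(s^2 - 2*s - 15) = (s^2 + 13*s + 42)/(s^2 - 2*s - 15)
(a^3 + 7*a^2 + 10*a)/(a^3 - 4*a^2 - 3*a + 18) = a*(a + 5)/(a^2 - 6*a + 9)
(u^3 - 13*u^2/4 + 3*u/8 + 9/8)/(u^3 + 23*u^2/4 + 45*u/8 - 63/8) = (2*u^2 - 5*u - 3)/(2*u^2 + 13*u + 21)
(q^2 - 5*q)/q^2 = (q - 5)/q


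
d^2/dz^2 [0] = 0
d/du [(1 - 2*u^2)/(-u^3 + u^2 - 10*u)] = (-2*u^4 + 23*u^2 - 2*u + 10)/(u^2*(u^4 - 2*u^3 + 21*u^2 - 20*u + 100))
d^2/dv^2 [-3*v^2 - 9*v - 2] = -6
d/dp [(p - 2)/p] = 2/p^2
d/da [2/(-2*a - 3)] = 4/(2*a + 3)^2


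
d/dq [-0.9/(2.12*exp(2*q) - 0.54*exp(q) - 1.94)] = (3.816*exp(q) - 0.486)*exp(q)/(-2.12*exp(2*q) + 0.54*exp(q) + 1.94)^2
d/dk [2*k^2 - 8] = 4*k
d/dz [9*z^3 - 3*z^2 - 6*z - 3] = 27*z^2 - 6*z - 6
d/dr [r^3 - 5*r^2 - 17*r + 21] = 3*r^2 - 10*r - 17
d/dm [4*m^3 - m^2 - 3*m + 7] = 12*m^2 - 2*m - 3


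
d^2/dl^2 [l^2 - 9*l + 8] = 2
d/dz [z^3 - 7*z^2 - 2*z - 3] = 3*z^2 - 14*z - 2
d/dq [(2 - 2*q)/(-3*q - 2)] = 10/(3*q + 2)^2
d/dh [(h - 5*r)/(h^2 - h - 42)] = (h^2 - h - (h - 5*r)*(2*h - 1) - 42)/(-h^2 + h + 42)^2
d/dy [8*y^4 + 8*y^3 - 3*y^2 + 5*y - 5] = 32*y^3 + 24*y^2 - 6*y + 5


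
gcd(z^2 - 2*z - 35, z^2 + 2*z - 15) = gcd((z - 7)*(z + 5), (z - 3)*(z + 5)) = z + 5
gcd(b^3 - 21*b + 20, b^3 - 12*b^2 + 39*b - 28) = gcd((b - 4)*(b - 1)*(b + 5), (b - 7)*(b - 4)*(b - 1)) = b^2 - 5*b + 4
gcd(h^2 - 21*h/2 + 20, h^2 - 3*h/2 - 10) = 1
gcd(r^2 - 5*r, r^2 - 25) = r - 5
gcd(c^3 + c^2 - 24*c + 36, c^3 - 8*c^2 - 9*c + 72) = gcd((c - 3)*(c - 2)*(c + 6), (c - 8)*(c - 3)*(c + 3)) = c - 3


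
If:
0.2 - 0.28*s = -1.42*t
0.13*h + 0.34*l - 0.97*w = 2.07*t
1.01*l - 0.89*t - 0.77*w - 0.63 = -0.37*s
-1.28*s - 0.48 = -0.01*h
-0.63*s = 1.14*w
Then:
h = -3.80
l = 0.75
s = -0.40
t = -0.22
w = 0.22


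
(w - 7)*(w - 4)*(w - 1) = w^3 - 12*w^2 + 39*w - 28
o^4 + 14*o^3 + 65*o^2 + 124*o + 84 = (o + 2)^2*(o + 3)*(o + 7)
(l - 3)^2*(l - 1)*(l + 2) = l^4 - 5*l^3 + l^2 + 21*l - 18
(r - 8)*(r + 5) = r^2 - 3*r - 40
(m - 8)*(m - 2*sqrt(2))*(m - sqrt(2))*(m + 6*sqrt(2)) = m^4 - 8*m^3 + 3*sqrt(2)*m^3 - 24*sqrt(2)*m^2 - 32*m^2 + 24*sqrt(2)*m + 256*m - 192*sqrt(2)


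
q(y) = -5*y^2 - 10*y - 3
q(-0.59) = 1.16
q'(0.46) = -14.60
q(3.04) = -79.61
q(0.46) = -8.66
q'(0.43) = -14.30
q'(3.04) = -40.40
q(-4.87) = -72.88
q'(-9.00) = 80.00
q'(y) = -10*y - 10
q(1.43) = -27.52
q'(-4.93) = 39.30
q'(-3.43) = 24.30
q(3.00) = -78.00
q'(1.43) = -24.30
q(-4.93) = -75.22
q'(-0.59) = -4.10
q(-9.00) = -318.00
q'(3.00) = -40.00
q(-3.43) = -27.52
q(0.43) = -8.22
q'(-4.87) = 38.70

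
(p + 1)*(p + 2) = p^2 + 3*p + 2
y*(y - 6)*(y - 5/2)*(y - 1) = y^4 - 19*y^3/2 + 47*y^2/2 - 15*y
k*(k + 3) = k^2 + 3*k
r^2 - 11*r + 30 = (r - 6)*(r - 5)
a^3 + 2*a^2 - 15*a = a*(a - 3)*(a + 5)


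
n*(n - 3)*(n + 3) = n^3 - 9*n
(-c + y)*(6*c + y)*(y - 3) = -6*c^2*y + 18*c^2 + 5*c*y^2 - 15*c*y + y^3 - 3*y^2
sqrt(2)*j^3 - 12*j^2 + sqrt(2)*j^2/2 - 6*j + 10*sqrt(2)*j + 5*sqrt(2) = (j - 5*sqrt(2))*(j - sqrt(2))*(sqrt(2)*j + sqrt(2)/2)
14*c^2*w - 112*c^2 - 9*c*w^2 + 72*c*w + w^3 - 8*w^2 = (-7*c + w)*(-2*c + w)*(w - 8)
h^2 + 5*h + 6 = (h + 2)*(h + 3)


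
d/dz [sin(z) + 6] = cos(z)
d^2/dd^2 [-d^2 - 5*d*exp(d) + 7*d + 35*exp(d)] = -5*d*exp(d) + 25*exp(d) - 2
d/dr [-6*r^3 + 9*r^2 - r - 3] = -18*r^2 + 18*r - 1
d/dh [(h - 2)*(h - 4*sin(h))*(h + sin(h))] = (2 - h)*(h + sin(h))*(4*cos(h) - 1) + (h - 2)*(h - 4*sin(h))*(cos(h) + 1) + (h - 4*sin(h))*(h + sin(h))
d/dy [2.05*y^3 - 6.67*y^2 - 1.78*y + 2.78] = 6.15*y^2 - 13.34*y - 1.78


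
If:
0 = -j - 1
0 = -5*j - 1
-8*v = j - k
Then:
No Solution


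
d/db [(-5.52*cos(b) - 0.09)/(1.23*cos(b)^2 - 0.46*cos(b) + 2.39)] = (-6.7896*cos(b)^2 - 0.2214*cos(b) + 13.2342)*sin(b)/(1.5129*cos(b)^4 - 1.1316*cos(b)^3 + 6.091*cos(b)^2 - 2.1988*cos(b) + 5.7121)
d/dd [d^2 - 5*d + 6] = 2*d - 5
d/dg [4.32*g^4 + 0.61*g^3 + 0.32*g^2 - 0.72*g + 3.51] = 17.28*g^3 + 1.83*g^2 + 0.64*g - 0.72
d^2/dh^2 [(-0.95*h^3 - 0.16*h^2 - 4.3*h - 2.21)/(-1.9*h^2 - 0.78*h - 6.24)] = (3.5527136788005e-15*h^5 + 9.20132000000001*h^3 + 64.22988*h^2 - 64.28916*h - 79.11228)/(6.859*h^6 + 8.4474*h^5 + 71.04708*h^4 + 55.960632*h^3 + 233.333568*h^2 + 91.113984*h + 242.970624)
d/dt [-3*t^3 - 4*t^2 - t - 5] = -9*t^2 - 8*t - 1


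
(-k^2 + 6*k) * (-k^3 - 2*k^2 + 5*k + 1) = k^5 - 4*k^4 - 17*k^3 + 29*k^2 + 6*k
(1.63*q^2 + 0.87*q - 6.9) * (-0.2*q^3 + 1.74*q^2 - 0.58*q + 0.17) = -0.326*q^5 + 2.6622*q^4 + 1.9484*q^3 - 12.2335*q^2 + 4.1499*q - 1.173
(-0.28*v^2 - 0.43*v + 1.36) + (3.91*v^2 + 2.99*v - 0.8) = 3.63*v^2 + 2.56*v + 0.56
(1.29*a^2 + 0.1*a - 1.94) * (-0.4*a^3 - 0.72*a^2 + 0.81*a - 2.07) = -0.516*a^5 - 0.9688*a^4 + 1.7489*a^3 - 1.1925*a^2 - 1.7784*a + 4.0158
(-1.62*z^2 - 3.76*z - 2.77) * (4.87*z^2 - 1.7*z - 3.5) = -7.8894*z^4 - 15.5572*z^3 - 1.4279*z^2 + 17.869*z + 9.695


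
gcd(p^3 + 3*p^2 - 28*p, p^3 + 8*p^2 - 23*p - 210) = p + 7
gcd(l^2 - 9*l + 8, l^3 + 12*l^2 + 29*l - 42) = l - 1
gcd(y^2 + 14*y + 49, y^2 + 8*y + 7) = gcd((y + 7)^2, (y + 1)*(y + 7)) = y + 7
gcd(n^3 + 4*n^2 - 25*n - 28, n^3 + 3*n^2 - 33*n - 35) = n^2 + 8*n + 7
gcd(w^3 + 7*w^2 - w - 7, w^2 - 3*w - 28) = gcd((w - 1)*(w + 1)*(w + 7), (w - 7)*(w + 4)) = 1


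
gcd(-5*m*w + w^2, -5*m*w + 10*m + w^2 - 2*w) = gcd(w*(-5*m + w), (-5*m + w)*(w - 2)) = -5*m + w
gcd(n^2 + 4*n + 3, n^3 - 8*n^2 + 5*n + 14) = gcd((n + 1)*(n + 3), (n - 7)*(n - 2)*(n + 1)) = n + 1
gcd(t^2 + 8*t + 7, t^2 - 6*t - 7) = t + 1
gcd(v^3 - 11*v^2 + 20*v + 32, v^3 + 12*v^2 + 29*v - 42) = 1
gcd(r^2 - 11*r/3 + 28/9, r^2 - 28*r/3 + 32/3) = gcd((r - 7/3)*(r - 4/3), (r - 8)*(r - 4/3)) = r - 4/3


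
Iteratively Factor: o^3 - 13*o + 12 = (o - 3)*(o^2 + 3*o - 4) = (o - 3)*(o - 1)*(o + 4)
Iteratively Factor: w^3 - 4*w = (w + 2)*(w^2 - 2*w) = (w - 2)*(w + 2)*(w)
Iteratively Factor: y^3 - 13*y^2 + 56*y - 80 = (y - 4)*(y^2 - 9*y + 20) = (y - 5)*(y - 4)*(y - 4)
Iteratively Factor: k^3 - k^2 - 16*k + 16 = (k + 4)*(k^2 - 5*k + 4) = (k - 4)*(k + 4)*(k - 1)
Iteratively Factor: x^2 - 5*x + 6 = (x - 2)*(x - 3)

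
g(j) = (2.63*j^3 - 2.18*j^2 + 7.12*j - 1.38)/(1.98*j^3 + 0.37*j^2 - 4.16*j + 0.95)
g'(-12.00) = 0.02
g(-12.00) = 1.49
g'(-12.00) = 0.02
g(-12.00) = 1.49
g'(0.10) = 3.03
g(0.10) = -1.27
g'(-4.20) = 0.39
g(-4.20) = 2.17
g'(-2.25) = 7.68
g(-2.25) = 5.63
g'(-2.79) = 2.09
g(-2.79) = 3.46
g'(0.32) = 9.09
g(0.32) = -2.73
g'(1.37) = -66.88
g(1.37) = 10.66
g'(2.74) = -0.52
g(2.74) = 1.69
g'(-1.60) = 1540.28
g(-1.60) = -65.73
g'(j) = (-5.94*j^2 - 0.74*j + 4.16)*(2.63*j^3 - 2.18*j^2 + 7.12*j - 1.38)/(1.98*j^3 + 0.37*j^2 - 4.16*j + 0.95)^2 + (7.89*j^2 - 4.36*j + 7.12)/(1.98*j^3 + 0.37*j^2 - 4.16*j + 0.95)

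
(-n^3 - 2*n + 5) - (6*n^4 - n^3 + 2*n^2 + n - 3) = -6*n^4 - 2*n^2 - 3*n + 8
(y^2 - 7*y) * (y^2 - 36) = y^4 - 7*y^3 - 36*y^2 + 252*y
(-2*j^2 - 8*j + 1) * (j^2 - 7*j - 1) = -2*j^4 + 6*j^3 + 59*j^2 + j - 1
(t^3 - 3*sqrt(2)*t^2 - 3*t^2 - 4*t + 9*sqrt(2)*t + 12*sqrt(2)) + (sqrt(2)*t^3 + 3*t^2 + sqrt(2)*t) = t^3 + sqrt(2)*t^3 - 3*sqrt(2)*t^2 - 4*t + 10*sqrt(2)*t + 12*sqrt(2)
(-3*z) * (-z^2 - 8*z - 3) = 3*z^3 + 24*z^2 + 9*z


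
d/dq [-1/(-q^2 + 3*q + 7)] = (3 - 2*q)/(-q^2 + 3*q + 7)^2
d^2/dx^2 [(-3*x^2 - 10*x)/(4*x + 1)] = 74/(64*x^3 + 48*x^2 + 12*x + 1)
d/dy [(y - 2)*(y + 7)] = 2*y + 5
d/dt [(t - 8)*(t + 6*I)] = 2*t - 8 + 6*I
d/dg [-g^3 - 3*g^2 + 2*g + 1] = -3*g^2 - 6*g + 2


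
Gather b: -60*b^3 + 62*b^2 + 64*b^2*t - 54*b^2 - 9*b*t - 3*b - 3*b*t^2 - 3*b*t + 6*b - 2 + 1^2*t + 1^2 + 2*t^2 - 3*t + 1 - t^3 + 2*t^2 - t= -60*b^3 + b^2*(64*t + 8) + b*(-3*t^2 - 12*t + 3) - t^3 + 4*t^2 - 3*t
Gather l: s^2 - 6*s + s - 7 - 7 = s^2 - 5*s - 14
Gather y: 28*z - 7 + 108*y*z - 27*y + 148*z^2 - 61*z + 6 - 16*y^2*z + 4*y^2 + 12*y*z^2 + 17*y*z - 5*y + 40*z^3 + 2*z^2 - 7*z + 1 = y^2*(4 - 16*z) + y*(12*z^2 + 125*z - 32) + 40*z^3 + 150*z^2 - 40*z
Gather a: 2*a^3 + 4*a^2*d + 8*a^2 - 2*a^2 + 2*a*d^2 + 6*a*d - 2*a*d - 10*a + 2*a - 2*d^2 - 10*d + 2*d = 2*a^3 + a^2*(4*d + 6) + a*(2*d^2 + 4*d - 8) - 2*d^2 - 8*d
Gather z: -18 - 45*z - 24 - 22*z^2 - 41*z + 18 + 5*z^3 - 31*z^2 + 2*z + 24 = 5*z^3 - 53*z^2 - 84*z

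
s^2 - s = s*(s - 1)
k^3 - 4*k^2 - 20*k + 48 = (k - 6)*(k - 2)*(k + 4)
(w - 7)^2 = w^2 - 14*w + 49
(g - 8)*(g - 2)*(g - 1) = g^3 - 11*g^2 + 26*g - 16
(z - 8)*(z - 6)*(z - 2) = z^3 - 16*z^2 + 76*z - 96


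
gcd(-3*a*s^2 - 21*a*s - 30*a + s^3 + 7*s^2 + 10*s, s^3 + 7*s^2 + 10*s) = s^2 + 7*s + 10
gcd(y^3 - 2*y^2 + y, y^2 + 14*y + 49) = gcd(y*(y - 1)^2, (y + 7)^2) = 1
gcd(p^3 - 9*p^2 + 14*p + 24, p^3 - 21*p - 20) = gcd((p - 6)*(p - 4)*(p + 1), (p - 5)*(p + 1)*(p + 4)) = p + 1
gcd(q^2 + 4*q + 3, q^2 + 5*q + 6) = q + 3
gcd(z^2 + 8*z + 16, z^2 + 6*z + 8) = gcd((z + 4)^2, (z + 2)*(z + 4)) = z + 4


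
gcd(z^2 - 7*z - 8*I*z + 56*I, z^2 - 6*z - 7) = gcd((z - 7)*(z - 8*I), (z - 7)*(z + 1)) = z - 7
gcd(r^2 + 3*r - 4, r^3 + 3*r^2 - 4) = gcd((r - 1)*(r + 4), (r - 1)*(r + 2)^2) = r - 1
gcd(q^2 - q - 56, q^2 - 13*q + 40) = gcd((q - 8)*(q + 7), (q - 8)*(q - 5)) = q - 8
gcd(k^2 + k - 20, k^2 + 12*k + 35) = k + 5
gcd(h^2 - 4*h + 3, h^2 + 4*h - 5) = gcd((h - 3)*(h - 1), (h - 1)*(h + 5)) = h - 1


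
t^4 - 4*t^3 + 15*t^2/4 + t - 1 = (t - 2)^2*(t - 1/2)*(t + 1/2)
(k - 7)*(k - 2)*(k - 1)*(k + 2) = k^4 - 8*k^3 + 3*k^2 + 32*k - 28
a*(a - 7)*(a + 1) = a^3 - 6*a^2 - 7*a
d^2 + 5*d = d*(d + 5)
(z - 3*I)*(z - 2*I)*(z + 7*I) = z^3 + 2*I*z^2 + 29*z - 42*I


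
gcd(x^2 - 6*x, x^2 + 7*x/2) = x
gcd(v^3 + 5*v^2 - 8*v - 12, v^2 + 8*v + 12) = v + 6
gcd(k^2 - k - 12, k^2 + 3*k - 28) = k - 4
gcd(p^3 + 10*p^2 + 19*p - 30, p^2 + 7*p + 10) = p + 5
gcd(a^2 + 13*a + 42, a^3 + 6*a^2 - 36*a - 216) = a + 6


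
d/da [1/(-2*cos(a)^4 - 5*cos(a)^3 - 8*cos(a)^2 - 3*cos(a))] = -(22*cos(a) + 15*cos(2*a)/2 + 2*cos(3*a) + 21/2)*sin(a)/((2*cos(a)^3 + 5*cos(a)^2 + 8*cos(a) + 3)^2*cos(a)^2)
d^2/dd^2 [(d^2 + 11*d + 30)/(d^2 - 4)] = 2*(11*d^3 + 102*d^2 + 132*d + 136)/(d^6 - 12*d^4 + 48*d^2 - 64)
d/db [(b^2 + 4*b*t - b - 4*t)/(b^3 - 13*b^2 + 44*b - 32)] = (-b^2 - 8*b*t + 48*t + 32)/(b^4 - 24*b^3 + 208*b^2 - 768*b + 1024)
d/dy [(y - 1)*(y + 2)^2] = 3*y*(y + 2)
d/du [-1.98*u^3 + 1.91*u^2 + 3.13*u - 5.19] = -5.94*u^2 + 3.82*u + 3.13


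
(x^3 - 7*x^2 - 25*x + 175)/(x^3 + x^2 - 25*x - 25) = (x - 7)/(x + 1)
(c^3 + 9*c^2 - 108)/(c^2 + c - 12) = (c^2 + 12*c + 36)/(c + 4)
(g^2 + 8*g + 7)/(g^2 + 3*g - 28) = (g + 1)/(g - 4)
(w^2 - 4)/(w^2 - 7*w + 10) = (w + 2)/(w - 5)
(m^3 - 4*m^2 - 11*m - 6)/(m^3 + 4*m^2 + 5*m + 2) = (m - 6)/(m + 2)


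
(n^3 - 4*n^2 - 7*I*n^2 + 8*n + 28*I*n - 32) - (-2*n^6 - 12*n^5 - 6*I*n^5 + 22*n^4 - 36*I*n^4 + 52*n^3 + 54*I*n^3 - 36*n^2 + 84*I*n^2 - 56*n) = 2*n^6 + 12*n^5 + 6*I*n^5 - 22*n^4 + 36*I*n^4 - 51*n^3 - 54*I*n^3 + 32*n^2 - 91*I*n^2 + 64*n + 28*I*n - 32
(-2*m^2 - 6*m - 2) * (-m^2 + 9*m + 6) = 2*m^4 - 12*m^3 - 64*m^2 - 54*m - 12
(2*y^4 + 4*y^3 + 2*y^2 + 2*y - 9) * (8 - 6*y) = -12*y^5 - 8*y^4 + 20*y^3 + 4*y^2 + 70*y - 72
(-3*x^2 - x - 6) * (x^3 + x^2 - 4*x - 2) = -3*x^5 - 4*x^4 + 5*x^3 + 4*x^2 + 26*x + 12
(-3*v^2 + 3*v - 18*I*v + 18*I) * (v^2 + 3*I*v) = -3*v^4 + 3*v^3 - 27*I*v^3 + 54*v^2 + 27*I*v^2 - 54*v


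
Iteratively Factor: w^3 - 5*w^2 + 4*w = (w - 4)*(w^2 - w) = w*(w - 4)*(w - 1)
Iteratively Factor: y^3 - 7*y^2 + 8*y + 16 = (y - 4)*(y^2 - 3*y - 4) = (y - 4)*(y + 1)*(y - 4)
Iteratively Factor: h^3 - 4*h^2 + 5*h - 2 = (h - 1)*(h^2 - 3*h + 2) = (h - 2)*(h - 1)*(h - 1)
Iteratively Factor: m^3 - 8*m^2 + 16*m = (m - 4)*(m^2 - 4*m) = m*(m - 4)*(m - 4)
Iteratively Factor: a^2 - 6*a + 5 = (a - 1)*(a - 5)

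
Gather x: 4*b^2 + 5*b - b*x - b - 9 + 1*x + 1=4*b^2 + 4*b + x*(1 - b) - 8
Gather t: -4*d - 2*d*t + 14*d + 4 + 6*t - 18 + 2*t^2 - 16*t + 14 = 10*d + 2*t^2 + t*(-2*d - 10)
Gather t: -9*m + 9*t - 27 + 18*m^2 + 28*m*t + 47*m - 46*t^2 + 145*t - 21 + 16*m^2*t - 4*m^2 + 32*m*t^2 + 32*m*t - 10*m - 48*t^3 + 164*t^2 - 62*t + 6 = 14*m^2 + 28*m - 48*t^3 + t^2*(32*m + 118) + t*(16*m^2 + 60*m + 92) - 42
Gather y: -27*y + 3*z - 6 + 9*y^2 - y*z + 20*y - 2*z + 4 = 9*y^2 + y*(-z - 7) + z - 2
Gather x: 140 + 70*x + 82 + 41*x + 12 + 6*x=117*x + 234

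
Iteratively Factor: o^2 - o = (o)*(o - 1)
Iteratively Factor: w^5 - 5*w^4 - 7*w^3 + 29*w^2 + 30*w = (w - 5)*(w^4 - 7*w^2 - 6*w) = (w - 5)*(w - 3)*(w^3 + 3*w^2 + 2*w) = (w - 5)*(w - 3)*(w + 1)*(w^2 + 2*w) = (w - 5)*(w - 3)*(w + 1)*(w + 2)*(w)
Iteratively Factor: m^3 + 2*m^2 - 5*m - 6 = (m - 2)*(m^2 + 4*m + 3) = (m - 2)*(m + 3)*(m + 1)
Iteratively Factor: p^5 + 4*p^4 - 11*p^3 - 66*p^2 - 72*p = (p)*(p^4 + 4*p^3 - 11*p^2 - 66*p - 72) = p*(p + 3)*(p^3 + p^2 - 14*p - 24) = p*(p - 4)*(p + 3)*(p^2 + 5*p + 6) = p*(p - 4)*(p + 2)*(p + 3)*(p + 3)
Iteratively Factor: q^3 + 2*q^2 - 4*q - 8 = (q + 2)*(q^2 - 4) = (q + 2)^2*(q - 2)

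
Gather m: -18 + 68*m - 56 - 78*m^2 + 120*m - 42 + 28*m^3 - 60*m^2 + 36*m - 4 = 28*m^3 - 138*m^2 + 224*m - 120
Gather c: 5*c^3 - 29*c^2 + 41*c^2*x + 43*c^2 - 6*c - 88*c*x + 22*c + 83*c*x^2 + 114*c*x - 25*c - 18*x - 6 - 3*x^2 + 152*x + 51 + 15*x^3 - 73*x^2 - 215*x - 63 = 5*c^3 + c^2*(41*x + 14) + c*(83*x^2 + 26*x - 9) + 15*x^3 - 76*x^2 - 81*x - 18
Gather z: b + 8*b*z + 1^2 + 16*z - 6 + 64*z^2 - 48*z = b + 64*z^2 + z*(8*b - 32) - 5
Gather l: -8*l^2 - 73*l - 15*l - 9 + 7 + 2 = -8*l^2 - 88*l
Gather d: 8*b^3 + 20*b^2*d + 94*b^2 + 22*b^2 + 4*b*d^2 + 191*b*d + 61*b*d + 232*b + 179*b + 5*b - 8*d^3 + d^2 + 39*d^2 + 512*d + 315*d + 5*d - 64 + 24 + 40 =8*b^3 + 116*b^2 + 416*b - 8*d^3 + d^2*(4*b + 40) + d*(20*b^2 + 252*b + 832)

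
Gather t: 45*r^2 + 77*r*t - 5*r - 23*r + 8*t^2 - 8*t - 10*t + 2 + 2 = 45*r^2 - 28*r + 8*t^2 + t*(77*r - 18) + 4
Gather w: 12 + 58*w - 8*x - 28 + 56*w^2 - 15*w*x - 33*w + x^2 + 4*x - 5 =56*w^2 + w*(25 - 15*x) + x^2 - 4*x - 21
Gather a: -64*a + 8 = 8 - 64*a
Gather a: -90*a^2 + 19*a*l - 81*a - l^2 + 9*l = -90*a^2 + a*(19*l - 81) - l^2 + 9*l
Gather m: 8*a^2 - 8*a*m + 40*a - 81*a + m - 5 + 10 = 8*a^2 - 41*a + m*(1 - 8*a) + 5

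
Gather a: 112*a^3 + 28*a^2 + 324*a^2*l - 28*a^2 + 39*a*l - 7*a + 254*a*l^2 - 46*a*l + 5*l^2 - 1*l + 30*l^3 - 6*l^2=112*a^3 + 324*a^2*l + a*(254*l^2 - 7*l - 7) + 30*l^3 - l^2 - l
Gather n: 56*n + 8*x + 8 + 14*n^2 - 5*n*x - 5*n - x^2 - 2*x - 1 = 14*n^2 + n*(51 - 5*x) - x^2 + 6*x + 7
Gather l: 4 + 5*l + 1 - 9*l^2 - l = -9*l^2 + 4*l + 5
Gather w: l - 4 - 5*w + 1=l - 5*w - 3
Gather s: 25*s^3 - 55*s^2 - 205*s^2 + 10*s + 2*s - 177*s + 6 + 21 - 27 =25*s^3 - 260*s^2 - 165*s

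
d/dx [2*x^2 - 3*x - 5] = 4*x - 3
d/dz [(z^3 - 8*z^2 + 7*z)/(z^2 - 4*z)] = (z^2 - 8*z + 25)/(z^2 - 8*z + 16)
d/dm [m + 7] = 1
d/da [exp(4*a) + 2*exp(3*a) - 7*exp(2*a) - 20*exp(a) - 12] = (4*exp(3*a) + 6*exp(2*a) - 14*exp(a) - 20)*exp(a)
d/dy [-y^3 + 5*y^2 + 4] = y*(10 - 3*y)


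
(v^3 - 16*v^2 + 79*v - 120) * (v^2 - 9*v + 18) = v^5 - 25*v^4 + 241*v^3 - 1119*v^2 + 2502*v - 2160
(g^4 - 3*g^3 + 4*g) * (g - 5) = g^5 - 8*g^4 + 15*g^3 + 4*g^2 - 20*g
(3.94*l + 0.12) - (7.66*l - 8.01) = 8.13 - 3.72*l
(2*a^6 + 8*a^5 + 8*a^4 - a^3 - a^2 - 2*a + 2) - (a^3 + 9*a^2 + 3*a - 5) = 2*a^6 + 8*a^5 + 8*a^4 - 2*a^3 - 10*a^2 - 5*a + 7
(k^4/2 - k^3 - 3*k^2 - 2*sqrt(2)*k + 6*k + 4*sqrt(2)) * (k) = k^5/2 - k^4 - 3*k^3 - 2*sqrt(2)*k^2 + 6*k^2 + 4*sqrt(2)*k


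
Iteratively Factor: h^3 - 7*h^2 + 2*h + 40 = (h - 5)*(h^2 - 2*h - 8) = (h - 5)*(h - 4)*(h + 2)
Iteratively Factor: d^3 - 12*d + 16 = (d - 2)*(d^2 + 2*d - 8) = (d - 2)*(d + 4)*(d - 2)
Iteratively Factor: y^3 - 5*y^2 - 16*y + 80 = (y - 4)*(y^2 - y - 20) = (y - 5)*(y - 4)*(y + 4)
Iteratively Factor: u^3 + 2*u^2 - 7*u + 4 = (u - 1)*(u^2 + 3*u - 4) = (u - 1)*(u + 4)*(u - 1)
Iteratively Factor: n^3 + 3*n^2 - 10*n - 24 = (n - 3)*(n^2 + 6*n + 8) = (n - 3)*(n + 2)*(n + 4)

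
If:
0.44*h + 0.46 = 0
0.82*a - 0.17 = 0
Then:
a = 0.21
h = -1.05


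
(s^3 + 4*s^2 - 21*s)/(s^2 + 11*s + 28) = s*(s - 3)/(s + 4)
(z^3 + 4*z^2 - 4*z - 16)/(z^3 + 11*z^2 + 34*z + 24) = (z^2 - 4)/(z^2 + 7*z + 6)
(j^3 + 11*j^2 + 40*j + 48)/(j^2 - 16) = (j^2 + 7*j + 12)/(j - 4)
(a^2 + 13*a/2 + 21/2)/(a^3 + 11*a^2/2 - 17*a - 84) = (a + 3)/(a^2 + 2*a - 24)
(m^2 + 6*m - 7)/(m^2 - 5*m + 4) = (m + 7)/(m - 4)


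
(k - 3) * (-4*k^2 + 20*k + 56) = -4*k^3 + 32*k^2 - 4*k - 168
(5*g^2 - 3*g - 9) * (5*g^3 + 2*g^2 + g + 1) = 25*g^5 - 5*g^4 - 46*g^3 - 16*g^2 - 12*g - 9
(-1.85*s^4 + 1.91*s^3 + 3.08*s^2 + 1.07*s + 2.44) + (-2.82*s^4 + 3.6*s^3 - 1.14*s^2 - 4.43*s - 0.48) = -4.67*s^4 + 5.51*s^3 + 1.94*s^2 - 3.36*s + 1.96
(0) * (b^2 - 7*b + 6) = 0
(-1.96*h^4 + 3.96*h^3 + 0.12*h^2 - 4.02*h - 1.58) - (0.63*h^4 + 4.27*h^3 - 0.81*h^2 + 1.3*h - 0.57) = -2.59*h^4 - 0.31*h^3 + 0.93*h^2 - 5.32*h - 1.01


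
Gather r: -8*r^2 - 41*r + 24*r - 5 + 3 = -8*r^2 - 17*r - 2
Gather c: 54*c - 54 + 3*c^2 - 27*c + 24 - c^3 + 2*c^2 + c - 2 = -c^3 + 5*c^2 + 28*c - 32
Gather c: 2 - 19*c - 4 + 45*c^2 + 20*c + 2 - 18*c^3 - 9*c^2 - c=-18*c^3 + 36*c^2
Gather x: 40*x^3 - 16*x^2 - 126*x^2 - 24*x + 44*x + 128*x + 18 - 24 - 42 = 40*x^3 - 142*x^2 + 148*x - 48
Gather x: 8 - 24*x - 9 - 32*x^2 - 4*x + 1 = -32*x^2 - 28*x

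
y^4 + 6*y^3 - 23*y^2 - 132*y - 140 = (y - 5)*(y + 2)^2*(y + 7)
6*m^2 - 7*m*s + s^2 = (-6*m + s)*(-m + s)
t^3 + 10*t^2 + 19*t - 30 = (t - 1)*(t + 5)*(t + 6)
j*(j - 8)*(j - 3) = j^3 - 11*j^2 + 24*j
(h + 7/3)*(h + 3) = h^2 + 16*h/3 + 7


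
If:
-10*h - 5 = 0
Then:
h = -1/2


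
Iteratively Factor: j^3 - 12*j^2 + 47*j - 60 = (j - 3)*(j^2 - 9*j + 20) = (j - 5)*(j - 3)*(j - 4)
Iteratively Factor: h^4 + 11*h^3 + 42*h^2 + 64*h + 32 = (h + 1)*(h^3 + 10*h^2 + 32*h + 32) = (h + 1)*(h + 2)*(h^2 + 8*h + 16) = (h + 1)*(h + 2)*(h + 4)*(h + 4)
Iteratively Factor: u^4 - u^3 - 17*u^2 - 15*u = (u + 1)*(u^3 - 2*u^2 - 15*u) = (u - 5)*(u + 1)*(u^2 + 3*u) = u*(u - 5)*(u + 1)*(u + 3)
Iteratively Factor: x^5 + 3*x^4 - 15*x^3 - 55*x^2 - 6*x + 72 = (x + 3)*(x^4 - 15*x^2 - 10*x + 24) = (x + 3)^2*(x^3 - 3*x^2 - 6*x + 8) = (x - 4)*(x + 3)^2*(x^2 + x - 2) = (x - 4)*(x + 2)*(x + 3)^2*(x - 1)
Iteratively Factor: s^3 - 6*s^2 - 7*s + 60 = (s - 4)*(s^2 - 2*s - 15) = (s - 5)*(s - 4)*(s + 3)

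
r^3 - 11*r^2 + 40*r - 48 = (r - 4)^2*(r - 3)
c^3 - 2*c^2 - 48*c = c*(c - 8)*(c + 6)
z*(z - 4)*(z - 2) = z^3 - 6*z^2 + 8*z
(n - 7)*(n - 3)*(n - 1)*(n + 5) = n^4 - 6*n^3 - 24*n^2 + 134*n - 105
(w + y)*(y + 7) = w*y + 7*w + y^2 + 7*y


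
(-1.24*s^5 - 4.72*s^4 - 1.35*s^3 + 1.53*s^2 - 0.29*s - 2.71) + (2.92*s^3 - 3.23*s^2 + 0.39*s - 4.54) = -1.24*s^5 - 4.72*s^4 + 1.57*s^3 - 1.7*s^2 + 0.1*s - 7.25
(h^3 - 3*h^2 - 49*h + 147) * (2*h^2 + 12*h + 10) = 2*h^5 + 6*h^4 - 124*h^3 - 324*h^2 + 1274*h + 1470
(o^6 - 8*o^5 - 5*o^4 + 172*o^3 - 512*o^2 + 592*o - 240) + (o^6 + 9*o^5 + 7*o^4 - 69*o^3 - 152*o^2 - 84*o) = 2*o^6 + o^5 + 2*o^4 + 103*o^3 - 664*o^2 + 508*o - 240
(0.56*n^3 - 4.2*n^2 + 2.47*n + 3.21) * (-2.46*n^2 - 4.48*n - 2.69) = -1.3776*n^5 + 7.8232*n^4 + 11.2334*n^3 - 7.6642*n^2 - 21.0251*n - 8.6349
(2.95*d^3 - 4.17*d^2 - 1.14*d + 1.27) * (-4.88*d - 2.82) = -14.396*d^4 + 12.0306*d^3 + 17.3226*d^2 - 2.9828*d - 3.5814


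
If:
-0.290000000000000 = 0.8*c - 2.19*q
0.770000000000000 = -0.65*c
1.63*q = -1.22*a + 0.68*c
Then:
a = -0.26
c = -1.18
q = -0.30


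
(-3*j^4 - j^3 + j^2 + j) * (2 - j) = 3*j^5 - 5*j^4 - 3*j^3 + j^2 + 2*j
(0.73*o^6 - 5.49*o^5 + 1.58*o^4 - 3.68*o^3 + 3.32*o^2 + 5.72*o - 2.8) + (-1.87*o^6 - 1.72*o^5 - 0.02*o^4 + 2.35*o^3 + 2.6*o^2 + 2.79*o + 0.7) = -1.14*o^6 - 7.21*o^5 + 1.56*o^4 - 1.33*o^3 + 5.92*o^2 + 8.51*o - 2.1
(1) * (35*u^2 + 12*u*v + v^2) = 35*u^2 + 12*u*v + v^2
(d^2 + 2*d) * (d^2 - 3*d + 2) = d^4 - d^3 - 4*d^2 + 4*d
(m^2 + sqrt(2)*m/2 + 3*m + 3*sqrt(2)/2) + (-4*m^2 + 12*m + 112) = -3*m^2 + sqrt(2)*m/2 + 15*m + 3*sqrt(2)/2 + 112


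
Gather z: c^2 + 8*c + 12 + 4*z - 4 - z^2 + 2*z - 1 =c^2 + 8*c - z^2 + 6*z + 7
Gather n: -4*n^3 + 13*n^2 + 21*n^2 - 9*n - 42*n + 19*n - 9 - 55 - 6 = -4*n^3 + 34*n^2 - 32*n - 70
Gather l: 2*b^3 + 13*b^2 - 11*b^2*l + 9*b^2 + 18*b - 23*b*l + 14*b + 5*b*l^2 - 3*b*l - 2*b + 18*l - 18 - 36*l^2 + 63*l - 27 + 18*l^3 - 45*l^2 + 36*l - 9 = 2*b^3 + 22*b^2 + 30*b + 18*l^3 + l^2*(5*b - 81) + l*(-11*b^2 - 26*b + 117) - 54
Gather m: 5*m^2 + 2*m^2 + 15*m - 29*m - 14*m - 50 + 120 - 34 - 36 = 7*m^2 - 28*m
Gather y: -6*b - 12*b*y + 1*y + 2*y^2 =-6*b + 2*y^2 + y*(1 - 12*b)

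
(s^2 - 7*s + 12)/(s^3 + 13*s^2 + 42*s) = (s^2 - 7*s + 12)/(s*(s^2 + 13*s + 42))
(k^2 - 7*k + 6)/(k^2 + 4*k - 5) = (k - 6)/(k + 5)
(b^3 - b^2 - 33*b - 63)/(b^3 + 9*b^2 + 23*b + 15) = (b^2 - 4*b - 21)/(b^2 + 6*b + 5)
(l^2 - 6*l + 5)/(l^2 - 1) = (l - 5)/(l + 1)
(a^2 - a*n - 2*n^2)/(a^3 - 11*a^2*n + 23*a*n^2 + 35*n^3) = (a - 2*n)/(a^2 - 12*a*n + 35*n^2)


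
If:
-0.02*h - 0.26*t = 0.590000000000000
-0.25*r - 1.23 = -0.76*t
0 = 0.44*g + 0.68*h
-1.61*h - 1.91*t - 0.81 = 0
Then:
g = -3.72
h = 2.41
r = -12.38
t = -2.45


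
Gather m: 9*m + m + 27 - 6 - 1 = 10*m + 20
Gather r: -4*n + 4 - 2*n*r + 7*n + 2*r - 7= 3*n + r*(2 - 2*n) - 3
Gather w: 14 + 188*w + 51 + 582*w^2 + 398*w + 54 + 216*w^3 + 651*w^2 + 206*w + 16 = 216*w^3 + 1233*w^2 + 792*w + 135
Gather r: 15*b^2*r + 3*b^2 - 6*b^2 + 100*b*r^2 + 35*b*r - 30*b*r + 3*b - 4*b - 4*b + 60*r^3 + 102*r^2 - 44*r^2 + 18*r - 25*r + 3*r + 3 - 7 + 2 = -3*b^2 - 5*b + 60*r^3 + r^2*(100*b + 58) + r*(15*b^2 + 5*b - 4) - 2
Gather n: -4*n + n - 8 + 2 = -3*n - 6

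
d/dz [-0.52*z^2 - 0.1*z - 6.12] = -1.04*z - 0.1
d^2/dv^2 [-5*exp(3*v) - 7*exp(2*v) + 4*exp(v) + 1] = (-45*exp(2*v) - 28*exp(v) + 4)*exp(v)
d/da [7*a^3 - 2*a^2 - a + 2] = 21*a^2 - 4*a - 1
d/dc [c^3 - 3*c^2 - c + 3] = 3*c^2 - 6*c - 1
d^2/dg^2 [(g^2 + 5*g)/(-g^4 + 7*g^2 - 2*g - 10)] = 2*g*(-3*g^7 - 30*g^6 - 7*g^5 + 117*g^4 + 150*g^3 + 241*g^2 - 210*g - 1050)/(g^12 - 21*g^10 + 6*g^9 + 177*g^8 - 84*g^7 - 751*g^6 + 414*g^5 + 1686*g^4 - 832*g^3 - 1980*g^2 + 600*g + 1000)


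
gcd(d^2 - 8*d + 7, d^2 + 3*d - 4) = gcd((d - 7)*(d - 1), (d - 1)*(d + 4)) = d - 1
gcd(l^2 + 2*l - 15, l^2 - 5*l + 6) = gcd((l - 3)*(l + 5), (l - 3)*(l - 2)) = l - 3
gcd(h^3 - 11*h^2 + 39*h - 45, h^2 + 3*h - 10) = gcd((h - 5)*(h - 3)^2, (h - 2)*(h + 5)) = 1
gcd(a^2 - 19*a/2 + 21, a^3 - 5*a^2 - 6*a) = a - 6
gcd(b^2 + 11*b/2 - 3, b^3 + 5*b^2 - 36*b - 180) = b + 6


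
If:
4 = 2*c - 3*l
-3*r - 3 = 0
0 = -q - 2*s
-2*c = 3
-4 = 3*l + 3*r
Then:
No Solution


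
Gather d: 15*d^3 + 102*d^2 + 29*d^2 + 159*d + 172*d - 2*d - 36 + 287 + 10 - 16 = 15*d^3 + 131*d^2 + 329*d + 245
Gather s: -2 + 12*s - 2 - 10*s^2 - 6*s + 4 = -10*s^2 + 6*s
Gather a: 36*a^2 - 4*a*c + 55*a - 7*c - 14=36*a^2 + a*(55 - 4*c) - 7*c - 14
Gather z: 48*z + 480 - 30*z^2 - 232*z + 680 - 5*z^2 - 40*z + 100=-35*z^2 - 224*z + 1260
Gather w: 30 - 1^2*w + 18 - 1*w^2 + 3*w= -w^2 + 2*w + 48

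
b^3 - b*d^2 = b*(b - d)*(b + d)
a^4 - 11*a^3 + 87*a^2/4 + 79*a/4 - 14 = (a - 8)*(a - 7/2)*(a - 1/2)*(a + 1)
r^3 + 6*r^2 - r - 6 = (r - 1)*(r + 1)*(r + 6)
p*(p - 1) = p^2 - p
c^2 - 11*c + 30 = (c - 6)*(c - 5)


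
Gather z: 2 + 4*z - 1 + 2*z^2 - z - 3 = 2*z^2 + 3*z - 2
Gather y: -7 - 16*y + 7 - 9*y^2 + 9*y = -9*y^2 - 7*y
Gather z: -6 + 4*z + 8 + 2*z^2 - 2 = 2*z^2 + 4*z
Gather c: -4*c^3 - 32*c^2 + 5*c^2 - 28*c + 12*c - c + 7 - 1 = -4*c^3 - 27*c^2 - 17*c + 6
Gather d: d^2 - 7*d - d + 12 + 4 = d^2 - 8*d + 16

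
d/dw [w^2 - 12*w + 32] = 2*w - 12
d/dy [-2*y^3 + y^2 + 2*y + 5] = -6*y^2 + 2*y + 2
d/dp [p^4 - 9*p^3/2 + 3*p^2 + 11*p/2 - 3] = 4*p^3 - 27*p^2/2 + 6*p + 11/2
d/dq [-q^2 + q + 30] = 1 - 2*q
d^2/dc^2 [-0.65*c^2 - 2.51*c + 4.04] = -1.30000000000000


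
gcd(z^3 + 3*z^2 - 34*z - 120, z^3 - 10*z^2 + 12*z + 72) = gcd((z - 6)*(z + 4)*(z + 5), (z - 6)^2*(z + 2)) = z - 6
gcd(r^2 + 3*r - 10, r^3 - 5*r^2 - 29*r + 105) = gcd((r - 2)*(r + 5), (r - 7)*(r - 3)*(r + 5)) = r + 5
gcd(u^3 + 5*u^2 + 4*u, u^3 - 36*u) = u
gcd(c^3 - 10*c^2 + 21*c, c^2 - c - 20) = 1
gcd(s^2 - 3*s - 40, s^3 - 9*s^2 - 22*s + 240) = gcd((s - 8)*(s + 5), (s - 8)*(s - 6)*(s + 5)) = s^2 - 3*s - 40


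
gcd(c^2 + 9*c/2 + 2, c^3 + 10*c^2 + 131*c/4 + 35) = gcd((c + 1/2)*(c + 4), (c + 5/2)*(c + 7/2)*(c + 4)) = c + 4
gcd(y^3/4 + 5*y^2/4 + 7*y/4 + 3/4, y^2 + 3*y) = y + 3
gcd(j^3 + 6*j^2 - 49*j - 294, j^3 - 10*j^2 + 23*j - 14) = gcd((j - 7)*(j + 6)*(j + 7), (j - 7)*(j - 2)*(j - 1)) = j - 7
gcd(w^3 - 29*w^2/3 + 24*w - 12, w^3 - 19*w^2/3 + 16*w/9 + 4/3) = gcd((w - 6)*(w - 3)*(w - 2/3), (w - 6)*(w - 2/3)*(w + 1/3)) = w^2 - 20*w/3 + 4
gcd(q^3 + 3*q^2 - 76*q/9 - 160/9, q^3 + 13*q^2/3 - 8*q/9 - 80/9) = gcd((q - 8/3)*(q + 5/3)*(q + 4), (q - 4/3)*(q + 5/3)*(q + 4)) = q^2 + 17*q/3 + 20/3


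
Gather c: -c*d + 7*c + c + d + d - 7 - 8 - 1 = c*(8 - d) + 2*d - 16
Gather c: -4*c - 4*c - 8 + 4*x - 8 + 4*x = -8*c + 8*x - 16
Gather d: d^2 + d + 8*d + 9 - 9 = d^2 + 9*d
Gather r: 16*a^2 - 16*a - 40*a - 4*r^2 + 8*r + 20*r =16*a^2 - 56*a - 4*r^2 + 28*r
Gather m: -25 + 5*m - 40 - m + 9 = 4*m - 56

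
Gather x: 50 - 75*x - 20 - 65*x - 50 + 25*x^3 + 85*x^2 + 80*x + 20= 25*x^3 + 85*x^2 - 60*x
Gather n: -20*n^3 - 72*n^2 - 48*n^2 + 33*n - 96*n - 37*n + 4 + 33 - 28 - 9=-20*n^3 - 120*n^2 - 100*n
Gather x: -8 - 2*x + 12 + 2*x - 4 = 0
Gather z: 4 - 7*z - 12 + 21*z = 14*z - 8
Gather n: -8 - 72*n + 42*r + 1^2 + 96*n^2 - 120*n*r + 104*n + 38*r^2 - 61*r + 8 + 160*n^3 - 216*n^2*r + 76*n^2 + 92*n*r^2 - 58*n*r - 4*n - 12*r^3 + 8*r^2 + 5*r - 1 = 160*n^3 + n^2*(172 - 216*r) + n*(92*r^2 - 178*r + 28) - 12*r^3 + 46*r^2 - 14*r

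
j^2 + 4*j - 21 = (j - 3)*(j + 7)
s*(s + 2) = s^2 + 2*s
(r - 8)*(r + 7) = r^2 - r - 56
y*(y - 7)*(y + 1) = y^3 - 6*y^2 - 7*y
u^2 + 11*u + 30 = (u + 5)*(u + 6)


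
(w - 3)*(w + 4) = w^2 + w - 12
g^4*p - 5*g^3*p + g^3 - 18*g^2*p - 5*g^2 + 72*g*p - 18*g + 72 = (g - 6)*(g - 3)*(g + 4)*(g*p + 1)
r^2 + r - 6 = (r - 2)*(r + 3)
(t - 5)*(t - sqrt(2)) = t^2 - 5*t - sqrt(2)*t + 5*sqrt(2)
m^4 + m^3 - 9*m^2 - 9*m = m*(m - 3)*(m + 1)*(m + 3)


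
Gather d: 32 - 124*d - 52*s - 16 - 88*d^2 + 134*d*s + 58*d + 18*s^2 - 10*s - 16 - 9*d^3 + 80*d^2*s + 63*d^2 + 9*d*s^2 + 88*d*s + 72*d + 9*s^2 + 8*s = -9*d^3 + d^2*(80*s - 25) + d*(9*s^2 + 222*s + 6) + 27*s^2 - 54*s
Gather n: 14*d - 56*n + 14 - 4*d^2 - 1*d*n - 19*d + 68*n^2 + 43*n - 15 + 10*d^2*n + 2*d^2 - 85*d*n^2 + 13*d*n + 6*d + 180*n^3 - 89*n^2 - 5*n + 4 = -2*d^2 + d + 180*n^3 + n^2*(-85*d - 21) + n*(10*d^2 + 12*d - 18) + 3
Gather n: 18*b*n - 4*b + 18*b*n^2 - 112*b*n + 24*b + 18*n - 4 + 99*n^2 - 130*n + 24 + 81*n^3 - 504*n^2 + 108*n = 20*b + 81*n^3 + n^2*(18*b - 405) + n*(-94*b - 4) + 20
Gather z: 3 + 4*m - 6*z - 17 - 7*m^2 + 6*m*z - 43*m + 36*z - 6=-7*m^2 - 39*m + z*(6*m + 30) - 20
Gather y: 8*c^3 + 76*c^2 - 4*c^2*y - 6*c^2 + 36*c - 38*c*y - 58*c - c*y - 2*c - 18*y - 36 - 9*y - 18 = 8*c^3 + 70*c^2 - 24*c + y*(-4*c^2 - 39*c - 27) - 54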